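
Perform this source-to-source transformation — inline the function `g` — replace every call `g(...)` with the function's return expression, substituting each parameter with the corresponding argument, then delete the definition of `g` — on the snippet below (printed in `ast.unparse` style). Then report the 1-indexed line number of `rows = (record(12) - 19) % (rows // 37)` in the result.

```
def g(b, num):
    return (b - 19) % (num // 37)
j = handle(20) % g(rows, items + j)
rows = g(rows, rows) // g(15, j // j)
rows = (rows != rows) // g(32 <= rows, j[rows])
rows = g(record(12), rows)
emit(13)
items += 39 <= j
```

4

Transformed code:
j = handle(20) % ((rows - 19) % ((items + j) // 37))
rows = (rows - 19) % (rows // 37) // ((15 - 19) % (j // j // 37))
rows = (rows != rows) // (((32 <= rows) - 19) % (j[rows] // 37))
rows = (record(12) - 19) % (rows // 37)
emit(13)
items += 39 <= j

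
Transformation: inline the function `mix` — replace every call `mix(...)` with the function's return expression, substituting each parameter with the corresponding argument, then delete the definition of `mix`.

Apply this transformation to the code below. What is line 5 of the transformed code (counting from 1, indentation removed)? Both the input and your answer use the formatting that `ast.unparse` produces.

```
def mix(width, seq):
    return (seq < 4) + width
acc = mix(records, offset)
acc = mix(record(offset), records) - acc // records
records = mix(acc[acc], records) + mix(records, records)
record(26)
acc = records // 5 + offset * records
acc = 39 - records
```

Transformed code:
acc = (offset < 4) + records
acc = (records < 4) + record(offset) - acc // records
records = (records < 4) + acc[acc] + ((records < 4) + records)
record(26)
acc = records // 5 + offset * records
acc = 39 - records

acc = records // 5 + offset * records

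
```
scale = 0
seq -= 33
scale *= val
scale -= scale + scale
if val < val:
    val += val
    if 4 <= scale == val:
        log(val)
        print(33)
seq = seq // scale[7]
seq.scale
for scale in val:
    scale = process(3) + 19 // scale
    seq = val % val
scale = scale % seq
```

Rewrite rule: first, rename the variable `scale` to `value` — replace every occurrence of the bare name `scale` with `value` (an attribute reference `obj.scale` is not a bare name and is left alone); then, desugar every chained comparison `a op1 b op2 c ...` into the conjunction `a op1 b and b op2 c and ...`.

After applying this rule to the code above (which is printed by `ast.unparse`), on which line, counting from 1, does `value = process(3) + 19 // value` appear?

Transformed code:
value = 0
seq -= 33
value *= val
value -= value + value
if val < val:
    val += val
    if 4 <= value and value == val:
        log(val)
        print(33)
seq = seq // value[7]
seq.scale
for value in val:
    value = process(3) + 19 // value
    seq = val % val
value = value % seq

13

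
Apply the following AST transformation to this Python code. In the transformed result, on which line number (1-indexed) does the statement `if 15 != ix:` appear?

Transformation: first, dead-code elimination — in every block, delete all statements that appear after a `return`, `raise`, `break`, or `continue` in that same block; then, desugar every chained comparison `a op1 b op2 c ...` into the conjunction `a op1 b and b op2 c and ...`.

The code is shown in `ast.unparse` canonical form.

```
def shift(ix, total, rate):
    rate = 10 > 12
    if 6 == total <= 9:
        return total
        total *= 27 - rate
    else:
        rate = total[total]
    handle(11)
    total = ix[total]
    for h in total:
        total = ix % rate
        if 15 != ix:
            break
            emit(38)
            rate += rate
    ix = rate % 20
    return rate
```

11

Transformed code:
def shift(ix, total, rate):
    rate = 10 > 12
    if 6 == total and total <= 9:
        return total
    else:
        rate = total[total]
    handle(11)
    total = ix[total]
    for h in total:
        total = ix % rate
        if 15 != ix:
            break
    ix = rate % 20
    return rate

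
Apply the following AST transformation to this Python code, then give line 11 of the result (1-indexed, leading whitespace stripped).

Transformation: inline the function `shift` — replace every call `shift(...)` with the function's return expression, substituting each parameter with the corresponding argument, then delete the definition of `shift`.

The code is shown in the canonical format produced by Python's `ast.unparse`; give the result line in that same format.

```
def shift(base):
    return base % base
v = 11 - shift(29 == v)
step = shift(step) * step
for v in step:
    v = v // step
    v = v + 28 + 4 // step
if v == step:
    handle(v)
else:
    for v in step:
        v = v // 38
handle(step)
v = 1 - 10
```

handle(step)

Transformed code:
v = 11 - (29 == v) % (29 == v)
step = step % step * step
for v in step:
    v = v // step
    v = v + 28 + 4 // step
if v == step:
    handle(v)
else:
    for v in step:
        v = v // 38
handle(step)
v = 1 - 10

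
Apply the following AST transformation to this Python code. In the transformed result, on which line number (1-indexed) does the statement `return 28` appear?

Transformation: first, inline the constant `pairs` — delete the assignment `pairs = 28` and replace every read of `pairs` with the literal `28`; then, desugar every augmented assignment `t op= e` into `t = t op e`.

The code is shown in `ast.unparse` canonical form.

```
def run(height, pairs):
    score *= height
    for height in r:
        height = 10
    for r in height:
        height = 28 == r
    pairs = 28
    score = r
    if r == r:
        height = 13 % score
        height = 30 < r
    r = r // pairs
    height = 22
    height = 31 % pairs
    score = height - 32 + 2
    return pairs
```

15

Transformed code:
def run(height, pairs):
    score = score * height
    for height in r:
        height = 10
    for r in height:
        height = 28 == r
    score = r
    if r == r:
        height = 13 % score
        height = 30 < r
    r = r // 28
    height = 22
    height = 31 % 28
    score = height - 32 + 2
    return 28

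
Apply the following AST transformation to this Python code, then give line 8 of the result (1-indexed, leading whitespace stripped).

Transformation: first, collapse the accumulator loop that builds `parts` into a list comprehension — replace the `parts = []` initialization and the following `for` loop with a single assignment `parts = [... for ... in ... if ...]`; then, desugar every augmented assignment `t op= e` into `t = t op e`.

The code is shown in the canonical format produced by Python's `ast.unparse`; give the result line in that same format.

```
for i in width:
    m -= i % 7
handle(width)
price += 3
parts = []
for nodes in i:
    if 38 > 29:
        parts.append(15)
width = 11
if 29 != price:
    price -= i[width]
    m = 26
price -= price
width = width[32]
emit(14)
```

price = price - i[width]

Transformed code:
for i in width:
    m = m - i % 7
handle(width)
price = price + 3
parts = [15 for nodes in i if 38 > 29]
width = 11
if 29 != price:
    price = price - i[width]
    m = 26
price = price - price
width = width[32]
emit(14)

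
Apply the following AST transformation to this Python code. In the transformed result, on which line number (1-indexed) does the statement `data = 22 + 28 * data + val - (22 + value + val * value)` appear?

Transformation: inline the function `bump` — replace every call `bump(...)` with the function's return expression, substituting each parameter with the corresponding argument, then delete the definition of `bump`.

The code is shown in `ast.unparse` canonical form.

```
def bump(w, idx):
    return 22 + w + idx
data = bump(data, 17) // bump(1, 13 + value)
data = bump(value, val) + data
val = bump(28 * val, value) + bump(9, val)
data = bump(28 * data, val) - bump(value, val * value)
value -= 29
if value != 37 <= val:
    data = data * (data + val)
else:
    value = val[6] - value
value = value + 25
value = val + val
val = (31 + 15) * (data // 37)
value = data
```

4

Transformed code:
data = (22 + data + 17) // (22 + 1 + (13 + value))
data = 22 + value + val + data
val = 22 + 28 * val + value + (22 + 9 + val)
data = 22 + 28 * data + val - (22 + value + val * value)
value -= 29
if value != 37 <= val:
    data = data * (data + val)
else:
    value = val[6] - value
value = value + 25
value = val + val
val = (31 + 15) * (data // 37)
value = data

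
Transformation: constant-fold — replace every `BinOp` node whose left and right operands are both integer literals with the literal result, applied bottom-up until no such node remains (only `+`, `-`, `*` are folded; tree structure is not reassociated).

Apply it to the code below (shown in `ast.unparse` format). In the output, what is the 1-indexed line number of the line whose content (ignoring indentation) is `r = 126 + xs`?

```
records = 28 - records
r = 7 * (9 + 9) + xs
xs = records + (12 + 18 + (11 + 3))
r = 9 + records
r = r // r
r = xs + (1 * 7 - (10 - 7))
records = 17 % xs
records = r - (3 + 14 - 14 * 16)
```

Transformed code:
records = 28 - records
r = 126 + xs
xs = records + 44
r = 9 + records
r = r // r
r = xs + 4
records = 17 % xs
records = r - -207

2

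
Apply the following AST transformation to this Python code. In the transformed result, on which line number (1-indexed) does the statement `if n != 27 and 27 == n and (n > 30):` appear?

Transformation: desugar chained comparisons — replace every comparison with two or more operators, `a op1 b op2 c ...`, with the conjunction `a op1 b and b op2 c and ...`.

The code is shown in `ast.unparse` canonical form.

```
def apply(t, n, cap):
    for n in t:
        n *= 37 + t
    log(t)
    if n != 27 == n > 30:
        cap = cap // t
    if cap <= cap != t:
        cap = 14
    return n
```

5

Transformed code:
def apply(t, n, cap):
    for n in t:
        n *= 37 + t
    log(t)
    if n != 27 and 27 == n and (n > 30):
        cap = cap // t
    if cap <= cap and cap != t:
        cap = 14
    return n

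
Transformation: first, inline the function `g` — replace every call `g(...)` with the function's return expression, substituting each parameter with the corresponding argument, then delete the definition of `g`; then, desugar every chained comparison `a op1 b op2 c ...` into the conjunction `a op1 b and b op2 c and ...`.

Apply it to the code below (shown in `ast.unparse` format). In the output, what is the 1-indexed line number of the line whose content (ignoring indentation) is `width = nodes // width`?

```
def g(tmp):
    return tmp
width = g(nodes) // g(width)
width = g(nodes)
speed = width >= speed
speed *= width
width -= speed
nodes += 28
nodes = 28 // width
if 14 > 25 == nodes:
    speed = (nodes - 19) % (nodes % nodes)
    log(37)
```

1

Transformed code:
width = nodes // width
width = nodes
speed = width >= speed
speed *= width
width -= speed
nodes += 28
nodes = 28 // width
if 14 > 25 and 25 == nodes:
    speed = (nodes - 19) % (nodes % nodes)
    log(37)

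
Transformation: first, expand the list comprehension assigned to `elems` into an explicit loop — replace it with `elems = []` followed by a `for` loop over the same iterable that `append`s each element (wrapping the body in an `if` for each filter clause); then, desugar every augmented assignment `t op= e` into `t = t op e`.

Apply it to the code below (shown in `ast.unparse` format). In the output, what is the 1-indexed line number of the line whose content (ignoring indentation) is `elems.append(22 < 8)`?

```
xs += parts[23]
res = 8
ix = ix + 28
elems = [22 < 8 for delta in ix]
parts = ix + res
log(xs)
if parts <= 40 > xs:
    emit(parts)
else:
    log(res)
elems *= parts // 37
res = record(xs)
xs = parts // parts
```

6

Transformed code:
xs = xs + parts[23]
res = 8
ix = ix + 28
elems = []
for delta in ix:
    elems.append(22 < 8)
parts = ix + res
log(xs)
if parts <= 40 > xs:
    emit(parts)
else:
    log(res)
elems = elems * (parts // 37)
res = record(xs)
xs = parts // parts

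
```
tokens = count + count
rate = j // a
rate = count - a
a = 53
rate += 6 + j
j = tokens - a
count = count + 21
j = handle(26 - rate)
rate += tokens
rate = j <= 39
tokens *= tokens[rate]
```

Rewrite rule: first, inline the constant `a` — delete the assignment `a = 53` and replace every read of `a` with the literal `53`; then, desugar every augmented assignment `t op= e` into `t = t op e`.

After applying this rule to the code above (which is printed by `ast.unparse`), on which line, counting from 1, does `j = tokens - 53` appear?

Transformed code:
tokens = count + count
rate = j // 53
rate = count - 53
rate = rate + (6 + j)
j = tokens - 53
count = count + 21
j = handle(26 - rate)
rate = rate + tokens
rate = j <= 39
tokens = tokens * tokens[rate]

5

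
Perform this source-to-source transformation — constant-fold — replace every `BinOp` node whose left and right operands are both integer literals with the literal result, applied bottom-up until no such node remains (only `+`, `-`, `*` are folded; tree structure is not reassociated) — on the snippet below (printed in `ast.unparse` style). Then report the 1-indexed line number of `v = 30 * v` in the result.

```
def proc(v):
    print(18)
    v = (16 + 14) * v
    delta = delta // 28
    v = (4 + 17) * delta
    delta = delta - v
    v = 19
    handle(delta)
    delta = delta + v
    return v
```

Transformed code:
def proc(v):
    print(18)
    v = 30 * v
    delta = delta // 28
    v = 21 * delta
    delta = delta - v
    v = 19
    handle(delta)
    delta = delta + v
    return v

3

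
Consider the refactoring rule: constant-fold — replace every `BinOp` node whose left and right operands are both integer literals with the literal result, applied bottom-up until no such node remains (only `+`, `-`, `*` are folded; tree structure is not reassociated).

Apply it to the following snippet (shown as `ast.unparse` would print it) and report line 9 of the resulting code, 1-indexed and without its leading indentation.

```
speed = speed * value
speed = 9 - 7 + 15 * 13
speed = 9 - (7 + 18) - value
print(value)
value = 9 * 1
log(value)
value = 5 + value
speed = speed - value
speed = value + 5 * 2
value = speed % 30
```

speed = value + 10

Transformed code:
speed = speed * value
speed = 197
speed = -16 - value
print(value)
value = 9
log(value)
value = 5 + value
speed = speed - value
speed = value + 10
value = speed % 30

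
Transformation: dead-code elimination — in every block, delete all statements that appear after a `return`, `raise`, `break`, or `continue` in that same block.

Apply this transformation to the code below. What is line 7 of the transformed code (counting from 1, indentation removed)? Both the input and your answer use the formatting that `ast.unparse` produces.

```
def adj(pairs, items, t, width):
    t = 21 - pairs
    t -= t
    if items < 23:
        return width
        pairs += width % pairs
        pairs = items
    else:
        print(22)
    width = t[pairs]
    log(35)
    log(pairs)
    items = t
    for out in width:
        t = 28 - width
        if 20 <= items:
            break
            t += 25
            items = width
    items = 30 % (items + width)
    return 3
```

print(22)

Transformed code:
def adj(pairs, items, t, width):
    t = 21 - pairs
    t -= t
    if items < 23:
        return width
    else:
        print(22)
    width = t[pairs]
    log(35)
    log(pairs)
    items = t
    for out in width:
        t = 28 - width
        if 20 <= items:
            break
    items = 30 % (items + width)
    return 3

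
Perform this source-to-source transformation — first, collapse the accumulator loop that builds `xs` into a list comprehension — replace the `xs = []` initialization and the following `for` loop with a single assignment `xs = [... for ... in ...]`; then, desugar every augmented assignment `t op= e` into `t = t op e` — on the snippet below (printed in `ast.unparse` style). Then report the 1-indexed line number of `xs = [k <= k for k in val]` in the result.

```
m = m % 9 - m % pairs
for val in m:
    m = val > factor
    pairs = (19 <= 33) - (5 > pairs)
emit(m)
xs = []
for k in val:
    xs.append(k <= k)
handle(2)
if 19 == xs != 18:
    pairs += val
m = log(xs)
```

6

Transformed code:
m = m % 9 - m % pairs
for val in m:
    m = val > factor
    pairs = (19 <= 33) - (5 > pairs)
emit(m)
xs = [k <= k for k in val]
handle(2)
if 19 == xs != 18:
    pairs = pairs + val
m = log(xs)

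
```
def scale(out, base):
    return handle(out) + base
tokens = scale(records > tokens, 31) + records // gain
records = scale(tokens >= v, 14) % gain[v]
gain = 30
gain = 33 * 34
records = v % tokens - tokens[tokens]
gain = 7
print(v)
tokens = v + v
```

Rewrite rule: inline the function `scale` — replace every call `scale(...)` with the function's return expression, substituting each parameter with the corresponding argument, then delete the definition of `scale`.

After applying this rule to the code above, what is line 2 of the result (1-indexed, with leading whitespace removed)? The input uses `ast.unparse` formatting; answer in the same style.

Transformed code:
tokens = handle(records > tokens) + 31 + records // gain
records = (handle(tokens >= v) + 14) % gain[v]
gain = 30
gain = 33 * 34
records = v % tokens - tokens[tokens]
gain = 7
print(v)
tokens = v + v

records = (handle(tokens >= v) + 14) % gain[v]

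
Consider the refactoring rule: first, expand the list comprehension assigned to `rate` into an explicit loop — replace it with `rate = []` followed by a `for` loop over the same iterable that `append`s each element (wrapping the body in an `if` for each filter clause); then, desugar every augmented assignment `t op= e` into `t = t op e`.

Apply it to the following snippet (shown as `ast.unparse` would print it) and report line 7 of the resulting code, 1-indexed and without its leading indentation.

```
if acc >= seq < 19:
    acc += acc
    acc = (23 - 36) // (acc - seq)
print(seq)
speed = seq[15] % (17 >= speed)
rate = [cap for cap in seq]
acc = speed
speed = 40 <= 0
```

Transformed code:
if acc >= seq < 19:
    acc = acc + acc
    acc = (23 - 36) // (acc - seq)
print(seq)
speed = seq[15] % (17 >= speed)
rate = []
for cap in seq:
    rate.append(cap)
acc = speed
speed = 40 <= 0

for cap in seq:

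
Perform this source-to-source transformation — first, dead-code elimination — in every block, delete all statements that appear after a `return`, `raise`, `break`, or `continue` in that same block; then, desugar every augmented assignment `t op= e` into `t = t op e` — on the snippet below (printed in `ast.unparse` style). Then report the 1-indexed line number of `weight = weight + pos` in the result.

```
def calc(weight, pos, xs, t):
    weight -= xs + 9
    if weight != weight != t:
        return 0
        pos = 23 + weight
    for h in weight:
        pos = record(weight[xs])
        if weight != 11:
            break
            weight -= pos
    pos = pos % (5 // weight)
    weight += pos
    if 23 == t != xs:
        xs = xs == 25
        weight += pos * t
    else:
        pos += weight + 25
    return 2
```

Transformed code:
def calc(weight, pos, xs, t):
    weight = weight - (xs + 9)
    if weight != weight != t:
        return 0
    for h in weight:
        pos = record(weight[xs])
        if weight != 11:
            break
    pos = pos % (5 // weight)
    weight = weight + pos
    if 23 == t != xs:
        xs = xs == 25
        weight = weight + pos * t
    else:
        pos = pos + (weight + 25)
    return 2

10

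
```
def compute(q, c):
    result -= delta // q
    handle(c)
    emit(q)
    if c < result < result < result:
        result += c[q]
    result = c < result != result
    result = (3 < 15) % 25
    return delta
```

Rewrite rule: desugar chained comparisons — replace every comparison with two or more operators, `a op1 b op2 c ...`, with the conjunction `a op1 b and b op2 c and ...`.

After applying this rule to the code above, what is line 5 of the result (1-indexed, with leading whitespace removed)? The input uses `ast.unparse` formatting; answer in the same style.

if c < result and result < result and (result < result):

Transformed code:
def compute(q, c):
    result -= delta // q
    handle(c)
    emit(q)
    if c < result and result < result and (result < result):
        result += c[q]
    result = c < result and result != result
    result = (3 < 15) % 25
    return delta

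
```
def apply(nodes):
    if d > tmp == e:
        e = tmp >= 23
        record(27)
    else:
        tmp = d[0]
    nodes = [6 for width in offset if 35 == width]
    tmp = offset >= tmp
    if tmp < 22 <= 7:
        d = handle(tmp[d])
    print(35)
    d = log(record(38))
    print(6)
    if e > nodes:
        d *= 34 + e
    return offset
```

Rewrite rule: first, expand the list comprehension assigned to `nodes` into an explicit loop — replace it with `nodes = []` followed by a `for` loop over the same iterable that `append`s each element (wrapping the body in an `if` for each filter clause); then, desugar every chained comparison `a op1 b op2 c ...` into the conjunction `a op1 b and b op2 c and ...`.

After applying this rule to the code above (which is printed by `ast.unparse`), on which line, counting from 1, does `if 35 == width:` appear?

Transformed code:
def apply(nodes):
    if d > tmp and tmp == e:
        e = tmp >= 23
        record(27)
    else:
        tmp = d[0]
    nodes = []
    for width in offset:
        if 35 == width:
            nodes.append(6)
    tmp = offset >= tmp
    if tmp < 22 and 22 <= 7:
        d = handle(tmp[d])
    print(35)
    d = log(record(38))
    print(6)
    if e > nodes:
        d *= 34 + e
    return offset

9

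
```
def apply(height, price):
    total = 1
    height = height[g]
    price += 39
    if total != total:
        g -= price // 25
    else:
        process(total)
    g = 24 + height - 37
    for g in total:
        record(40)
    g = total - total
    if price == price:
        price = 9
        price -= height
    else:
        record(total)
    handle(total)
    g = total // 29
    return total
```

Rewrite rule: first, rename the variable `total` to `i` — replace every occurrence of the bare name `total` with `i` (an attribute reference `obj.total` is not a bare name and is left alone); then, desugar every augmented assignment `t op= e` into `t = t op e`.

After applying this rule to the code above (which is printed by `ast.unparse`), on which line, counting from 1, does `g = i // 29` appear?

Transformed code:
def apply(height, price):
    i = 1
    height = height[g]
    price = price + 39
    if i != i:
        g = g - price // 25
    else:
        process(i)
    g = 24 + height - 37
    for g in i:
        record(40)
    g = i - i
    if price == price:
        price = 9
        price = price - height
    else:
        record(i)
    handle(i)
    g = i // 29
    return i

19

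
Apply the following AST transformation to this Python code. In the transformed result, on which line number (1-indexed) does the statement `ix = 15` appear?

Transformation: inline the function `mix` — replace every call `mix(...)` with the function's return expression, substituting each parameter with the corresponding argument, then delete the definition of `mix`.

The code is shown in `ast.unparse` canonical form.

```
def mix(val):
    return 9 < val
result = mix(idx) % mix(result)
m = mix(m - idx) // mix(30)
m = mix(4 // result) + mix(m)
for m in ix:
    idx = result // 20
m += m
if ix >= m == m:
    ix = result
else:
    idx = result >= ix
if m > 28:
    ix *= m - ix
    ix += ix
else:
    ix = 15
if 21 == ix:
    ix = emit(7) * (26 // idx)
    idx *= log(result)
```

Transformed code:
result = (9 < idx) % (9 < result)
m = (9 < m - idx) // (9 < 30)
m = (9 < 4 // result) + (9 < m)
for m in ix:
    idx = result // 20
m += m
if ix >= m == m:
    ix = result
else:
    idx = result >= ix
if m > 28:
    ix *= m - ix
    ix += ix
else:
    ix = 15
if 21 == ix:
    ix = emit(7) * (26 // idx)
    idx *= log(result)

15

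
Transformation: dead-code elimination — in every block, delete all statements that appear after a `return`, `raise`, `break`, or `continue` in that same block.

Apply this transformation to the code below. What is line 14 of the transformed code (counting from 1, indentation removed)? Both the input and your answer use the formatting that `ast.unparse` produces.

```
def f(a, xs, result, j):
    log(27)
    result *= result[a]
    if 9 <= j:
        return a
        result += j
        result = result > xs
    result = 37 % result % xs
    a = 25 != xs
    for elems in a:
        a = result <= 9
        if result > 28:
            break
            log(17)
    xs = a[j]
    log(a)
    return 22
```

Transformed code:
def f(a, xs, result, j):
    log(27)
    result *= result[a]
    if 9 <= j:
        return a
    result = 37 % result % xs
    a = 25 != xs
    for elems in a:
        a = result <= 9
        if result > 28:
            break
    xs = a[j]
    log(a)
    return 22

return 22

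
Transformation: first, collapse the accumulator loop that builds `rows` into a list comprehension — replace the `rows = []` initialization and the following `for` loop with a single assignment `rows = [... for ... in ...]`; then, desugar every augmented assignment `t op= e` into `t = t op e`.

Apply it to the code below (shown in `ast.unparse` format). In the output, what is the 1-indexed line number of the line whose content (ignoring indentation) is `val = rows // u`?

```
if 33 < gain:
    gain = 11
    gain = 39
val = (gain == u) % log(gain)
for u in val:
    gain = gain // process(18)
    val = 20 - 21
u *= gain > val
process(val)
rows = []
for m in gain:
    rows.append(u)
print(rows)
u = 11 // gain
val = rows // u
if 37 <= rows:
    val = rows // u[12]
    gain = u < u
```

Transformed code:
if 33 < gain:
    gain = 11
    gain = 39
val = (gain == u) % log(gain)
for u in val:
    gain = gain // process(18)
    val = 20 - 21
u = u * (gain > val)
process(val)
rows = [u for m in gain]
print(rows)
u = 11 // gain
val = rows // u
if 37 <= rows:
    val = rows // u[12]
    gain = u < u

13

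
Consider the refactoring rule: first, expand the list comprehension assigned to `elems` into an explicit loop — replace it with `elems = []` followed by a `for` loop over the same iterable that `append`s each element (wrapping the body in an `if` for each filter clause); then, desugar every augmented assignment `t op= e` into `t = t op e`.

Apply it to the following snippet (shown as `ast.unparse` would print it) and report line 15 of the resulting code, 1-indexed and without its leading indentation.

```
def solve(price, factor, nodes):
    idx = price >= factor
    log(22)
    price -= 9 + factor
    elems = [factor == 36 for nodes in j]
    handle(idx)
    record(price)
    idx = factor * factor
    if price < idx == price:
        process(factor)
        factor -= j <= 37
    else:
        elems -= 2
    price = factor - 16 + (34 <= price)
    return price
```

Transformed code:
def solve(price, factor, nodes):
    idx = price >= factor
    log(22)
    price = price - (9 + factor)
    elems = []
    for nodes in j:
        elems.append(factor == 36)
    handle(idx)
    record(price)
    idx = factor * factor
    if price < idx == price:
        process(factor)
        factor = factor - (j <= 37)
    else:
        elems = elems - 2
    price = factor - 16 + (34 <= price)
    return price

elems = elems - 2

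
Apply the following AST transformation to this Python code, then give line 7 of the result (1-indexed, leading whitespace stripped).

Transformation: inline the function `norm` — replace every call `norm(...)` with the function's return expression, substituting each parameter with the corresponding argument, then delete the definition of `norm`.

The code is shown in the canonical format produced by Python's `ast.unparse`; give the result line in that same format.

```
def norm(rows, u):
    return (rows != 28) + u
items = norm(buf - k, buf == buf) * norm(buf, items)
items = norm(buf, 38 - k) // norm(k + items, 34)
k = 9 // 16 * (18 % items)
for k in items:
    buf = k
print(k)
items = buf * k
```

Transformed code:
items = ((buf - k != 28) + (buf == buf)) * ((buf != 28) + items)
items = ((buf != 28) + (38 - k)) // ((k + items != 28) + 34)
k = 9 // 16 * (18 % items)
for k in items:
    buf = k
print(k)
items = buf * k

items = buf * k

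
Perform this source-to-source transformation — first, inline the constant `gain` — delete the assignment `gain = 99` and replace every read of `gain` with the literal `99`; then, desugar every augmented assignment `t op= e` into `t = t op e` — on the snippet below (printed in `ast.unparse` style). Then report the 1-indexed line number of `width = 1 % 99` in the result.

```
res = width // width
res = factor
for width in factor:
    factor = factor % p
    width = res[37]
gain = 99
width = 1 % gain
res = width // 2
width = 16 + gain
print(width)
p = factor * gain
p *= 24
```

Transformed code:
res = width // width
res = factor
for width in factor:
    factor = factor % p
    width = res[37]
width = 1 % 99
res = width // 2
width = 16 + 99
print(width)
p = factor * 99
p = p * 24

6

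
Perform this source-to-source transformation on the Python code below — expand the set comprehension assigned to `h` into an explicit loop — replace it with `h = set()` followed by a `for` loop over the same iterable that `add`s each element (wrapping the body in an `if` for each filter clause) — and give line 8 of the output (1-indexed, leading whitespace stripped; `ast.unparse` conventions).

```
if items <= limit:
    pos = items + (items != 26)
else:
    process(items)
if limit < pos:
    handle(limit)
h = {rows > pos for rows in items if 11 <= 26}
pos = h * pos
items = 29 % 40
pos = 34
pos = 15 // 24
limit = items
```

Transformed code:
if items <= limit:
    pos = items + (items != 26)
else:
    process(items)
if limit < pos:
    handle(limit)
h = set()
for rows in items:
    if 11 <= 26:
        h.add(rows > pos)
pos = h * pos
items = 29 % 40
pos = 34
pos = 15 // 24
limit = items

for rows in items:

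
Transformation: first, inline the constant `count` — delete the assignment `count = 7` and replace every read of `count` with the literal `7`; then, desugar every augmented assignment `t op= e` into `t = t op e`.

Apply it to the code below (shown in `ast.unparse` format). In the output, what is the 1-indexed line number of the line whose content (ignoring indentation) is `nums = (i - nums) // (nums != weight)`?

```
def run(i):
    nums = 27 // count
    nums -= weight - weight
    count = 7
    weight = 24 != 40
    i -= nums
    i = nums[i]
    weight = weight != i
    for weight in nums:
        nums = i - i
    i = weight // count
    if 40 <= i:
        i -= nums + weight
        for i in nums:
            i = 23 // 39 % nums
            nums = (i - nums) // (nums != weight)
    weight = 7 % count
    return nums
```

Transformed code:
def run(i):
    nums = 27 // 7
    nums = nums - (weight - weight)
    weight = 24 != 40
    i = i - nums
    i = nums[i]
    weight = weight != i
    for weight in nums:
        nums = i - i
    i = weight // 7
    if 40 <= i:
        i = i - (nums + weight)
        for i in nums:
            i = 23 // 39 % nums
            nums = (i - nums) // (nums != weight)
    weight = 7 % 7
    return nums

15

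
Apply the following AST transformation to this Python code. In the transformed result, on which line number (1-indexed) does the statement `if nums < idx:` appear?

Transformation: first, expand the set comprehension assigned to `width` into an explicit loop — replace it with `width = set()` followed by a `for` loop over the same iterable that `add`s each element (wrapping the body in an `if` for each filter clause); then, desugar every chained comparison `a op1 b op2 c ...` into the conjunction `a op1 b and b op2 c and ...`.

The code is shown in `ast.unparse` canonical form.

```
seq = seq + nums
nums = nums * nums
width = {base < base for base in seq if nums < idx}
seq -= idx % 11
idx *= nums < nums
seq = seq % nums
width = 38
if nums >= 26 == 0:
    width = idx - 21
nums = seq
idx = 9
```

5

Transformed code:
seq = seq + nums
nums = nums * nums
width = set()
for base in seq:
    if nums < idx:
        width.add(base < base)
seq -= idx % 11
idx *= nums < nums
seq = seq % nums
width = 38
if nums >= 26 and 26 == 0:
    width = idx - 21
nums = seq
idx = 9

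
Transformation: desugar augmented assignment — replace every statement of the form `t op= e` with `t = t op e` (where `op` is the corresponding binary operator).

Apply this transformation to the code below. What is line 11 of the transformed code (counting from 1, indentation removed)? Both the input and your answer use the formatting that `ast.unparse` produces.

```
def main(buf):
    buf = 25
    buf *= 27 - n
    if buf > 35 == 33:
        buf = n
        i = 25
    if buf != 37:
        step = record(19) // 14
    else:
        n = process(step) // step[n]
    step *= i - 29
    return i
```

step = step * (i - 29)

Transformed code:
def main(buf):
    buf = 25
    buf = buf * (27 - n)
    if buf > 35 == 33:
        buf = n
        i = 25
    if buf != 37:
        step = record(19) // 14
    else:
        n = process(step) // step[n]
    step = step * (i - 29)
    return i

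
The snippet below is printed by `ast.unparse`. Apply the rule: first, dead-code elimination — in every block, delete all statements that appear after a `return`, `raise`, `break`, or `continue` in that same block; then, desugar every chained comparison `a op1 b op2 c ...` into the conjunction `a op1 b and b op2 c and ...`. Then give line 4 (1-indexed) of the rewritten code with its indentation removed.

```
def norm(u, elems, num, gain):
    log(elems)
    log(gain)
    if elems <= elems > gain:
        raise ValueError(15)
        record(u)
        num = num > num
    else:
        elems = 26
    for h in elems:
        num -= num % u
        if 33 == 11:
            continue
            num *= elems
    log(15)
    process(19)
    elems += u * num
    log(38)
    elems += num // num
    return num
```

if elems <= elems and elems > gain:

Transformed code:
def norm(u, elems, num, gain):
    log(elems)
    log(gain)
    if elems <= elems and elems > gain:
        raise ValueError(15)
    else:
        elems = 26
    for h in elems:
        num -= num % u
        if 33 == 11:
            continue
    log(15)
    process(19)
    elems += u * num
    log(38)
    elems += num // num
    return num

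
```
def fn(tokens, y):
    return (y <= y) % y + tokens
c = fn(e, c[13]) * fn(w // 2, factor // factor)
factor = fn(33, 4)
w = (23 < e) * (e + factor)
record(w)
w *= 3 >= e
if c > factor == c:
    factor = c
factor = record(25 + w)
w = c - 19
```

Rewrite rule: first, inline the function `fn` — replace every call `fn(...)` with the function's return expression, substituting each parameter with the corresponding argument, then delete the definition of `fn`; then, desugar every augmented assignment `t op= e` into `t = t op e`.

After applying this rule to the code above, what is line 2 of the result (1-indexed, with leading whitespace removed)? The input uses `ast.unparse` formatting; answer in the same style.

factor = (4 <= 4) % 4 + 33

Transformed code:
c = ((c[13] <= c[13]) % c[13] + e) * ((factor // factor <= factor // factor) % (factor // factor) + w // 2)
factor = (4 <= 4) % 4 + 33
w = (23 < e) * (e + factor)
record(w)
w = w * (3 >= e)
if c > factor == c:
    factor = c
factor = record(25 + w)
w = c - 19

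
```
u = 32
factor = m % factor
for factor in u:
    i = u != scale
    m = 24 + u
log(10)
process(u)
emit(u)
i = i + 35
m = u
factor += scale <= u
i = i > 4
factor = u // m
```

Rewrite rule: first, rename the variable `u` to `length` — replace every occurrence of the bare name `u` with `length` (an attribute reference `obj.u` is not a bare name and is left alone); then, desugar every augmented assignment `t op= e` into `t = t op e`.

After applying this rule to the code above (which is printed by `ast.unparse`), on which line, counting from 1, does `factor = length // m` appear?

Transformed code:
length = 32
factor = m % factor
for factor in length:
    i = length != scale
    m = 24 + length
log(10)
process(length)
emit(length)
i = i + 35
m = length
factor = factor + (scale <= length)
i = i > 4
factor = length // m

13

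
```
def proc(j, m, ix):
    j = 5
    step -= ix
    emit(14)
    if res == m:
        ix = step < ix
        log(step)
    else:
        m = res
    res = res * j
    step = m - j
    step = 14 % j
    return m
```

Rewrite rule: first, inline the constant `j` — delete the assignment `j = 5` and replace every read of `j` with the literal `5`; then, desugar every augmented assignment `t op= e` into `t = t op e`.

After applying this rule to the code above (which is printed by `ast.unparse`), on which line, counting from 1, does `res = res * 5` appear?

9

Transformed code:
def proc(j, m, ix):
    step = step - ix
    emit(14)
    if res == m:
        ix = step < ix
        log(step)
    else:
        m = res
    res = res * 5
    step = m - 5
    step = 14 % 5
    return m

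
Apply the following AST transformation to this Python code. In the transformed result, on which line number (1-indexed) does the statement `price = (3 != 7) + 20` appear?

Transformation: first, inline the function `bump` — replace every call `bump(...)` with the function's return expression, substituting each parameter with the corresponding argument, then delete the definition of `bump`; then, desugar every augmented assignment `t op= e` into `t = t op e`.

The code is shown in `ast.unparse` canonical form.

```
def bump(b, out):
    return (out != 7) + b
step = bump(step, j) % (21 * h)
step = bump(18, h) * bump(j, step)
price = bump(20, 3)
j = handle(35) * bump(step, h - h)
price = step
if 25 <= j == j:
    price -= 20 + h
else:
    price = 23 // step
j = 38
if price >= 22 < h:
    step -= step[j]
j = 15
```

Transformed code:
step = ((j != 7) + step) % (21 * h)
step = ((h != 7) + 18) * ((step != 7) + j)
price = (3 != 7) + 20
j = handle(35) * ((h - h != 7) + step)
price = step
if 25 <= j == j:
    price = price - (20 + h)
else:
    price = 23 // step
j = 38
if price >= 22 < h:
    step = step - step[j]
j = 15

3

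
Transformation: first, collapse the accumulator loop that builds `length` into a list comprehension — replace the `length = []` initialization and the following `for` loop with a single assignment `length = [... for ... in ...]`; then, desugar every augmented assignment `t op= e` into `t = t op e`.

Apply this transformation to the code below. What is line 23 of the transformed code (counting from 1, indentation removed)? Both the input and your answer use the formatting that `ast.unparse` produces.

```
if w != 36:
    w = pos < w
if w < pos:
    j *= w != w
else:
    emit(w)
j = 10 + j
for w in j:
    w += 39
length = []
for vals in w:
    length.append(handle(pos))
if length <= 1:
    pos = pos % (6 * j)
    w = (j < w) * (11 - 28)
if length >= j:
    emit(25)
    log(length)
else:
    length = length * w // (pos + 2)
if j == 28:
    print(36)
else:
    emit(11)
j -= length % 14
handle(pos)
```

Transformed code:
if w != 36:
    w = pos < w
if w < pos:
    j = j * (w != w)
else:
    emit(w)
j = 10 + j
for w in j:
    w = w + 39
length = [handle(pos) for vals in w]
if length <= 1:
    pos = pos % (6 * j)
    w = (j < w) * (11 - 28)
if length >= j:
    emit(25)
    log(length)
else:
    length = length * w // (pos + 2)
if j == 28:
    print(36)
else:
    emit(11)
j = j - length % 14
handle(pos)

j = j - length % 14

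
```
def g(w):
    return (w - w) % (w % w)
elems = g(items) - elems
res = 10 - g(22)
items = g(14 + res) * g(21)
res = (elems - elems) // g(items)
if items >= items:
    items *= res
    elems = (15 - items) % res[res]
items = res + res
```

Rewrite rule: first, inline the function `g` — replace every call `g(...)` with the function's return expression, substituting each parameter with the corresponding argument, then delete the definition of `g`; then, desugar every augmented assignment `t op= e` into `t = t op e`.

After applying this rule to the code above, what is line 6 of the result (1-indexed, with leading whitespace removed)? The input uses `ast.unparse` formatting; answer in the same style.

items = items * res

Transformed code:
elems = (items - items) % (items % items) - elems
res = 10 - (22 - 22) % (22 % 22)
items = (14 + res - (14 + res)) % ((14 + res) % (14 + res)) * ((21 - 21) % (21 % 21))
res = (elems - elems) // ((items - items) % (items % items))
if items >= items:
    items = items * res
    elems = (15 - items) % res[res]
items = res + res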